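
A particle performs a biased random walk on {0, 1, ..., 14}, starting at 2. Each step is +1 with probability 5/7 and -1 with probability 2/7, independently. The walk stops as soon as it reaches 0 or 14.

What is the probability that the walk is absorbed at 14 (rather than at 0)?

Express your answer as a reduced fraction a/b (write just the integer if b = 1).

Answer: 244140625/290642821

Derivation:
Biased walk: p = 5/7, q = 2/7, r = q/p = 2/5
Gambler's ruin: P(hit 14 before 0 | start at 2) = (1 - r^a)/(1 - r^N)
r^2 = 4/25; r^14 = 16384/6103515625
P = (1 - 4/25) / (1 - 16384/6103515625) = 21/25 / 6103499241/6103515625 = 244140625/290642821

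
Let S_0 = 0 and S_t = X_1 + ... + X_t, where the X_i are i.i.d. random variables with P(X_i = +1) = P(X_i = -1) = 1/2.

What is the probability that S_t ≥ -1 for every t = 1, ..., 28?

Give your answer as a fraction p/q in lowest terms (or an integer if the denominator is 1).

Let f(t,s) = #length-t paths at position s with S_1..S_t all ≥ -1.
f(t,s) = f(t-1,s-1) + f(t-1,s+1) for s ≥ -1; f(t,s) = 0 for s < -1.
t=0: f(0,0)=1
t=1: f(1,-1)=1 f(1,1)=1
t=2: f(2,0)=2 f(2,2)=1
t=3: f(3,-1)=2 f(3,1)=3 f(3,3)=1
t=4: f(4,0)=5 f(4,2)=4 f(4,4)=1
t=5: f(5,-1)=5 f(5,1)=9 f(5,3)=5 f(5,5)=1
t=6: f(6,0)=14 f(6,2)=14 f(6,4)=6 f(6,6)=1
t=7: f(7,-1)=14 f(7,1)=28 f(7,3)=20 f(7,5)=7 f(7,7)=1
t=8: f(8,0)=42 f(8,2)=48 f(8,4)=27 f(8,6)=8 f(8,8)=1
t=9: f(9,-1)=42 f(9,1)=90 f(9,3)=75 f(9,5)=35 f(9,7)=9 f(9,9)=1
t=10: f(10,0)=132 f(10,2)=165 f(10,4)=110 f(10,6)=44 f(10,8)=10 f(10,10)=1
t=11: f(11,-1)=132 f(11,1)=297 f(11,3)=275 f(11,5)=154 f(11,7)=54 f(11,9)=11 f(11,11)=1
t=12: f(12,0)=429 f(12,2)=572 f(12,4)=429 f(12,6)=208 f(12,8)=65 f(12,10)=12 f(12,12)=1
t=13: f(13,-1)=429 f(13,1)=1001 f(13,3)=1001 f(13,5)=637 f(13,7)=273 f(13,9)=77 f(13,11)=13 f(13,13)=1
t=14: f(14,0)=1430 f(14,2)=2002 f(14,4)=1638 f(14,6)=910 f(14,8)=350 f(14,10)=90 f(14,12)=14 f(14,14)=1
t=15: f(15,-1)=1430 f(15,1)=3432 f(15,3)=3640 f(15,5)=2548 f(15,7)=1260 f(15,9)=440 f(15,11)=104 f(15,13)=15 f(15,15)=1
t=16: f(16,0)=4862 f(16,2)=7072 f(16,4)=6188 f(16,6)=3808 f(16,8)=1700 f(16,10)=544 f(16,12)=119 f(16,14)=16 f(16,16)=1
t=17: f(17,-1)=4862 f(17,1)=11934 f(17,3)=13260 f(17,5)=9996 f(17,7)=5508 f(17,9)=2244 f(17,11)=663 f(17,13)=135 f(17,15)=17 f(17,17)=1
t=18: f(18,0)=16796 f(18,2)=25194 f(18,4)=23256 f(18,6)=15504 f(18,8)=7752 f(18,10)=2907 f(18,12)=798 f(18,14)=152 f(18,16)=18 f(18,18)=1
t=19: f(19,-1)=16796 f(19,1)=41990 f(19,3)=48450 f(19,5)=38760 f(19,7)=23256 f(19,9)=10659 f(19,11)=3705 f(19,13)=950 f(19,15)=170 f(19,17)=19 f(19,19)=1
t=20: f(20,0)=58786 f(20,2)=90440 f(20,4)=87210 f(20,6)=62016 f(20,8)=33915 f(20,10)=14364 f(20,12)=4655 f(20,14)=1120 f(20,16)=189 f(20,18)=20 f(20,20)=1
t=21: f(21,-1)=58786 f(21,1)=149226 f(21,3)=177650 f(21,5)=149226 f(21,7)=95931 f(21,9)=48279 f(21,11)=19019 f(21,13)=5775 f(21,15)=1309 f(21,17)=209 f(21,19)=21 f(21,21)=1
t=22: f(22,0)=208012 f(22,2)=326876 f(22,4)=326876 f(22,6)=245157 f(22,8)=144210 f(22,10)=67298 f(22,12)=24794 f(22,14)=7084 f(22,16)=1518 f(22,18)=230 f(22,20)=22 f(22,22)=1
t=23: f(23,-1)=208012 f(23,1)=534888 f(23,3)=653752 f(23,5)=572033 f(23,7)=389367 f(23,9)=211508 f(23,11)=92092 f(23,13)=31878 f(23,15)=8602 f(23,17)=1748 f(23,19)=252 f(23,21)=23 f(23,23)=1
t=24: f(24,0)=742900 f(24,2)=1188640 f(24,4)=1225785 f(24,6)=961400 f(24,8)=600875 f(24,10)=303600 f(24,12)=123970 f(24,14)=40480 f(24,16)=10350 f(24,18)=2000 f(24,20)=275 f(24,22)=24 f(24,24)=1
t=25: f(25,-1)=742900 f(25,1)=1931540 f(25,3)=2414425 f(25,5)=2187185 f(25,7)=1562275 f(25,9)=904475 f(25,11)=427570 f(25,13)=164450 f(25,15)=50830 f(25,17)=12350 f(25,19)=2275 f(25,21)=299 f(25,23)=25 f(25,25)=1
t=26: f(26,0)=2674440 f(26,2)=4345965 f(26,4)=4601610 f(26,6)=3749460 f(26,8)=2466750 f(26,10)=1332045 f(26,12)=592020 f(26,14)=215280 f(26,16)=63180 f(26,18)=14625 f(26,20)=2574 f(26,22)=324 f(26,24)=26 f(26,26)=1
t=27: f(27,-1)=2674440 f(27,1)=7020405 f(27,3)=8947575 f(27,5)=8351070 f(27,7)=6216210 f(27,9)=3798795 f(27,11)=1924065 f(27,13)=807300 f(27,15)=278460 f(27,17)=77805 f(27,19)=17199 f(27,21)=2898 f(27,23)=350 f(27,25)=27 f(27,27)=1
t=28: f(28,0)=9694845 f(28,2)=15967980 f(28,4)=17298645 f(28,6)=14567280 f(28,8)=10015005 f(28,10)=5722860 f(28,12)=2731365 f(28,14)=1085760 f(28,16)=356265 f(28,18)=95004 f(28,20)=20097 f(28,22)=3248 f(28,24)=377 f(28,26)=28 f(28,28)=1
Σ_s f(28,s) = 77558760
P = 77558760/268435456 = 9694845/33554432

Answer: 9694845/33554432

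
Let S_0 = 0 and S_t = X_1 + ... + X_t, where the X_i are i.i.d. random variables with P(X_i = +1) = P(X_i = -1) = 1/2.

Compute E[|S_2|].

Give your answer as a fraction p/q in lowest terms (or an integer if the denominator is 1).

Answer: 1

Derivation:
S_2 takes values m ≡ 0 (mod 2) with |m| ≤ 2; P(S_2=m) = C(2,(2+m)/2)/2^2.
Total paths: 2^2 = 4
Distribution: P(S=-2)=1/4, P(S=0)=2/4, P(S=2)=1/4
E[|S_2|] = Σ_m |m|·P(S_2=m) = 4/4 = 1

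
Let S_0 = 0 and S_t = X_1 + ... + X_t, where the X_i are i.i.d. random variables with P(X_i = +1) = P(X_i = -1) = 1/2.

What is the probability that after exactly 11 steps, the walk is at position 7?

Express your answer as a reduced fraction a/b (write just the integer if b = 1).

Answer: 55/2048

Derivation:
To reach position 7 after 11 steps: need 9 steps of +1 and 2 of -1.
Favorable paths: C(11,9) = 55
Total paths: 2^11 = 2048
P = 55/2048 = 55/2048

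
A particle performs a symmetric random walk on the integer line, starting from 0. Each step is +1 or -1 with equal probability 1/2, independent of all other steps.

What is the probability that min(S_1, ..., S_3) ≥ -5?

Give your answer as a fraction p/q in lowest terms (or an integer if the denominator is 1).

Answer: 1

Derivation:
Let f(t,s) = #length-t paths at position s with S_1..S_t all ≥ -5.
f(t,s) = f(t-1,s-1) + f(t-1,s+1) for s ≥ -5; f(t,s) = 0 for s < -5.
t=0: f(0,0)=1
t=1: f(1,-1)=1 f(1,1)=1
t=2: f(2,-2)=1 f(2,0)=2 f(2,2)=1
t=3: f(3,-3)=1 f(3,-1)=3 f(3,1)=3 f(3,3)=1
Σ_s f(3,s) = 8
P = 8/8 = 1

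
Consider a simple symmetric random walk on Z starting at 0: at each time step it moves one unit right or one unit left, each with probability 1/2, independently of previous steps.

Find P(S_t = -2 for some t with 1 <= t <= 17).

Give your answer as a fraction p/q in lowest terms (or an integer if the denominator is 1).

Count via complement. Let g(t,s) = #length-t paths at position s with S_1..S_t all ≠ -2.
g(t,s) = g(t-1,s-1) + g(t-1,s+1) for s ≠ -2; g(t,-2) = 0.
t=0: g(0,0)=1
t=1: g(1,-1)=1 g(1,1)=1
t=2: g(2,0)=2 g(2,2)=1
t=3: g(3,-1)=2 g(3,1)=3 g(3,3)=1
t=4: g(4,0)=5 g(4,2)=4 g(4,4)=1
t=5: g(5,-1)=5 g(5,1)=9 g(5,3)=5 g(5,5)=1
t=6: g(6,0)=14 g(6,2)=14 g(6,4)=6 g(6,6)=1
t=7: g(7,-1)=14 g(7,1)=28 g(7,3)=20 g(7,5)=7 g(7,7)=1
t=8: g(8,0)=42 g(8,2)=48 g(8,4)=27 g(8,6)=8 g(8,8)=1
t=9: g(9,-1)=42 g(9,1)=90 g(9,3)=75 g(9,5)=35 g(9,7)=9 g(9,9)=1
t=10: g(10,0)=132 g(10,2)=165 g(10,4)=110 g(10,6)=44 g(10,8)=10 g(10,10)=1
t=11: g(11,-1)=132 g(11,1)=297 g(11,3)=275 g(11,5)=154 g(11,7)=54 g(11,9)=11 g(11,11)=1
t=12: g(12,0)=429 g(12,2)=572 g(12,4)=429 g(12,6)=208 g(12,8)=65 g(12,10)=12 g(12,12)=1
t=13: g(13,-1)=429 g(13,1)=1001 g(13,3)=1001 g(13,5)=637 g(13,7)=273 g(13,9)=77 g(13,11)=13 g(13,13)=1
t=14: g(14,0)=1430 g(14,2)=2002 g(14,4)=1638 g(14,6)=910 g(14,8)=350 g(14,10)=90 g(14,12)=14 g(14,14)=1
t=15: g(15,-1)=1430 g(15,1)=3432 g(15,3)=3640 g(15,5)=2548 g(15,7)=1260 g(15,9)=440 g(15,11)=104 g(15,13)=15 g(15,15)=1
t=16: g(16,0)=4862 g(16,2)=7072 g(16,4)=6188 g(16,6)=3808 g(16,8)=1700 g(16,10)=544 g(16,12)=119 g(16,14)=16 g(16,16)=1
t=17: g(17,-1)=4862 g(17,1)=11934 g(17,3)=13260 g(17,5)=9996 g(17,7)=5508 g(17,9)=2244 g(17,11)=663 g(17,13)=135 g(17,15)=17 g(17,17)=1
Paths never hitting -2: Σ_s g(17,s) = 48620
Paths hitting -2: 2^17 - 48620 = 82452
P = 82452/131072 = 20613/32768

Answer: 20613/32768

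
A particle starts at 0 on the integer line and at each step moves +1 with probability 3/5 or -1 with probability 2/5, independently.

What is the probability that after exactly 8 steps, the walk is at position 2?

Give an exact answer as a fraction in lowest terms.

To reach position 2 after 8 steps: need 5 steps of +1 and 3 steps of -1.
Number of such sequences: C(8,5) = 56
Each has probability (3/5)^5 · (2/5)^3 = 1944/390625
P = 56 · 1944/390625 = 108864/390625

Answer: 108864/390625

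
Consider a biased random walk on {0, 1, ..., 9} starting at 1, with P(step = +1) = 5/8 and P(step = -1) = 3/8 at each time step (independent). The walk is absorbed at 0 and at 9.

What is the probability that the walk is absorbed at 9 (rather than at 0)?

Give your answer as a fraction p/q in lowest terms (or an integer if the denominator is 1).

Answer: 390625/966721

Derivation:
Biased walk: p = 5/8, q = 3/8, r = q/p = 3/5
Gambler's ruin: P(hit 9 before 0 | start at 1) = (1 - r^a)/(1 - r^N)
r^1 = 3/5; r^9 = 19683/1953125
P = (1 - 3/5) / (1 - 19683/1953125) = 2/5 / 1933442/1953125 = 390625/966721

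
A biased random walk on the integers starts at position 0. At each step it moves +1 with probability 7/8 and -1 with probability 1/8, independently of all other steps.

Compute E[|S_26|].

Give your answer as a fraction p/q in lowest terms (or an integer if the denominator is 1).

S_26 takes values m ≡ 0 (mod 2) with |m| ≤ 26; P(S_26=m) = C(26,(26+m)/2) · (7/8)^((26+m)/2) · (1/8)^((26-m)/2).
Distribution: P(S=-26)=1/302231454903657293676544, P(S=-24)=91/151115727451828646838272, P(S=-22)=15925/302231454903657293676544, P(S=-20)=111475/37778931862957161709568, P(S=-18)=17947475/151115727451828646838272, P(S=-16)=276391115/75557863725914323419136, P(S=-14)=13543164635/151115727451828646838272, P(S=-12)=67715823175/37778931862957161709568, P(S=-10)=9006204482275/302231454903657293676544, P(S=-8)=63043431375925/151115727451828646838272, P(S=-6)=1500433666747015/302231454903657293676544, P(S=-4)=954821424293555/18889465931478580854784, P(S=-2)=33418749850274425/75557863725914323419136, P(S=0)=125962980204880525/37778931862957161709568, P(S=2)=1637518742663446825/75557863725914323419136, P(S=4)=2292526239728825555/18889465931478580854784, P(S=6)=176524520459119567735/302231454903657293676544, P(S=8)=363432836239363815925/151115727451828646838272, P(S=10)=2544029853675546711475/302231454903657293676544, P(S=12)=937274156617306683175/37778931862957161709568, P(S=14)=9185286734849605495115/151115727451828646838272, P(S=16)=9185286734849605495115/75557863725914323419136, P(S=18)=29225912338157835666275/151115727451828646838272, P(S=20)=8894842885526297811475/37778931862957161709568, P(S=22)=62263900198684084680325/302231454903657293676544, P(S=24)=17433892055631543710491/151115727451828646838272, P(S=26)=9387480337647754305649/302231454903657293676544
E[|S_26|] = Σ_m |m|·P(S_26=m) = 368344627984685724826831/18889465931478580854784

Answer: 368344627984685724826831/18889465931478580854784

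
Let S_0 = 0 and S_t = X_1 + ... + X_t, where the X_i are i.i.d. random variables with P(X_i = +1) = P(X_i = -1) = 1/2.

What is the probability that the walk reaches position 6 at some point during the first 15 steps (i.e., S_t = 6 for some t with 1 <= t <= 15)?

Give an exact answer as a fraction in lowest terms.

Answer: 1941/16384

Derivation:
Count via complement. Let g(t,s) = #length-t paths at position s with S_1..S_t all ≠ 6.
g(t,s) = g(t-1,s-1) + g(t-1,s+1) for s ≠ 6; g(t,6) = 0.
t=0: g(0,0)=1
t=1: g(1,-1)=1 g(1,1)=1
t=2: g(2,-2)=1 g(2,0)=2 g(2,2)=1
t=3: g(3,-3)=1 g(3,-1)=3 g(3,1)=3 g(3,3)=1
t=4: g(4,-4)=1 g(4,-2)=4 g(4,0)=6 g(4,2)=4 g(4,4)=1
t=5: g(5,-5)=1 g(5,-3)=5 g(5,-1)=10 g(5,1)=10 g(5,3)=5 g(5,5)=1
t=6: g(6,-6)=1 g(6,-4)=6 g(6,-2)=15 g(6,0)=20 g(6,2)=15 g(6,4)=6
t=7: g(7,-7)=1 g(7,-5)=7 g(7,-3)=21 g(7,-1)=35 g(7,1)=35 g(7,3)=21 g(7,5)=6
t=8: g(8,-8)=1 g(8,-6)=8 g(8,-4)=28 g(8,-2)=56 g(8,0)=70 g(8,2)=56 g(8,4)=27
t=9: g(9,-9)=1 g(9,-7)=9 g(9,-5)=36 g(9,-3)=84 g(9,-1)=126 g(9,1)=126 g(9,3)=83 g(9,5)=27
t=10: g(10,-10)=1 g(10,-8)=10 g(10,-6)=45 g(10,-4)=120 g(10,-2)=210 g(10,0)=252 g(10,2)=209 g(10,4)=110
t=11: g(11,-11)=1 g(11,-9)=11 g(11,-7)=55 g(11,-5)=165 g(11,-3)=330 g(11,-1)=462 g(11,1)=461 g(11,3)=319 g(11,5)=110
t=12: g(12,-12)=1 g(12,-10)=12 g(12,-8)=66 g(12,-6)=220 g(12,-4)=495 g(12,-2)=792 g(12,0)=923 g(12,2)=780 g(12,4)=429
t=13: g(13,-13)=1 g(13,-11)=13 g(13,-9)=78 g(13,-7)=286 g(13,-5)=715 g(13,-3)=1287 g(13,-1)=1715 g(13,1)=1703 g(13,3)=1209 g(13,5)=429
t=14: g(14,-14)=1 g(14,-12)=14 g(14,-10)=91 g(14,-8)=364 g(14,-6)=1001 g(14,-4)=2002 g(14,-2)=3002 g(14,0)=3418 g(14,2)=2912 g(14,4)=1638
t=15: g(15,-15)=1 g(15,-13)=15 g(15,-11)=105 g(15,-9)=455 g(15,-7)=1365 g(15,-5)=3003 g(15,-3)=5004 g(15,-1)=6420 g(15,1)=6330 g(15,3)=4550 g(15,5)=1638
Paths never hitting 6: Σ_s g(15,s) = 28886
Paths hitting 6: 2^15 - 28886 = 3882
P = 3882/32768 = 1941/16384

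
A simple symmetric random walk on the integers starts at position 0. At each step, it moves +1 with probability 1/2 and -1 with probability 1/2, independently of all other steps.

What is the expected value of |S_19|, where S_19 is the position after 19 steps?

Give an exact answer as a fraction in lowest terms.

Answer: 230945/65536

Derivation:
S_19 takes values m ≡ 1 (mod 2) with |m| ≤ 19; P(S_19=m) = C(19,(19+m)/2)/2^19.
Total paths: 2^19 = 524288
Distribution: P(S=-19)=1/524288, P(S=-17)=19/524288, P(S=-15)=171/524288, P(S=-13)=969/524288, P(S=-11)=3876/524288, P(S=-9)=11628/524288, P(S=-7)=27132/524288, P(S=-5)=50388/524288, P(S=-3)=75582/524288, P(S=-1)=92378/524288, P(S=1)=92378/524288, P(S=3)=75582/524288, P(S=5)=50388/524288, P(S=7)=27132/524288, P(S=9)=11628/524288, P(S=11)=3876/524288, P(S=13)=969/524288, P(S=15)=171/524288, P(S=17)=19/524288, P(S=19)=1/524288
E[|S_19|] = Σ_m |m|·P(S_19=m) = 1847560/524288 = 230945/65536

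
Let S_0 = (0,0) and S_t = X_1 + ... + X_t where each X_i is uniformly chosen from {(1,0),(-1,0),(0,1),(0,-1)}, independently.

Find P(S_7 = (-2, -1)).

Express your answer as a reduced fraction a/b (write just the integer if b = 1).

Answer: 735/16384

Derivation:
Let h be the number of horizontal steps (so 7-h are vertical). To end at (-2,-1) need (h-2)/2 right-steps and ((7-h)-1)/2 up-steps.
Sum over h with 2 ≤ h ≤ 6, h ≡ 0 (mod 2), 7-h ≡ 1 (mod 2):
h=2: C(7,2)·C(2,0)·C(5,2) = 21·1·10 = 210
h=4: C(7,4)·C(4,1)·C(3,1) = 35·4·3 = 420
h=6: C(7,6)·C(6,2)·C(1,0) = 7·15·1 = 105
Total favorable: 735
Total paths: 4^7 = 16384
P = 735/16384 = 735/16384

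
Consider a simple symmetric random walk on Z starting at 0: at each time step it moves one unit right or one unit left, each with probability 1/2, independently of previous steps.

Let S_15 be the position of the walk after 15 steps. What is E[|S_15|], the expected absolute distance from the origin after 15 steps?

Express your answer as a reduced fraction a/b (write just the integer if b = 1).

Answer: 6435/2048

Derivation:
S_15 takes values m ≡ 1 (mod 2) with |m| ≤ 15; P(S_15=m) = C(15,(15+m)/2)/2^15.
Total paths: 2^15 = 32768
Distribution: P(S=-15)=1/32768, P(S=-13)=15/32768, P(S=-11)=105/32768, P(S=-9)=455/32768, P(S=-7)=1365/32768, P(S=-5)=3003/32768, P(S=-3)=5005/32768, P(S=-1)=6435/32768, P(S=1)=6435/32768, P(S=3)=5005/32768, P(S=5)=3003/32768, P(S=7)=1365/32768, P(S=9)=455/32768, P(S=11)=105/32768, P(S=13)=15/32768, P(S=15)=1/32768
E[|S_15|] = Σ_m |m|·P(S_15=m) = 102960/32768 = 6435/2048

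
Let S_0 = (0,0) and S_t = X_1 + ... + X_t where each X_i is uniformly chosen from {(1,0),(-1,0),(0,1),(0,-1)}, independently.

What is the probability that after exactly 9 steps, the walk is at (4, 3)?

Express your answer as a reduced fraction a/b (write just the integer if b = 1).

Let h be the number of horizontal steps (so 9-h are vertical). To end at (4,3) need (h+4)/2 right-steps and ((9-h)+3)/2 up-steps.
Sum over h with 4 ≤ h ≤ 6, h ≡ 0 (mod 2), 9-h ≡ 1 (mod 2):
h=4: C(9,4)·C(4,4)·C(5,4) = 126·1·5 = 630
h=6: C(9,6)·C(6,5)·C(3,3) = 84·6·1 = 504
Total favorable: 1134
Total paths: 4^9 = 262144
P = 1134/262144 = 567/131072

Answer: 567/131072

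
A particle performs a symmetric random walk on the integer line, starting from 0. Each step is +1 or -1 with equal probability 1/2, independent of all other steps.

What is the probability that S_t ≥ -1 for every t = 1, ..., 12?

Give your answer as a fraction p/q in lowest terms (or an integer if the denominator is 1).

Let f(t,s) = #length-t paths at position s with S_1..S_t all ≥ -1.
f(t,s) = f(t-1,s-1) + f(t-1,s+1) for s ≥ -1; f(t,s) = 0 for s < -1.
t=0: f(0,0)=1
t=1: f(1,-1)=1 f(1,1)=1
t=2: f(2,0)=2 f(2,2)=1
t=3: f(3,-1)=2 f(3,1)=3 f(3,3)=1
t=4: f(4,0)=5 f(4,2)=4 f(4,4)=1
t=5: f(5,-1)=5 f(5,1)=9 f(5,3)=5 f(5,5)=1
t=6: f(6,0)=14 f(6,2)=14 f(6,4)=6 f(6,6)=1
t=7: f(7,-1)=14 f(7,1)=28 f(7,3)=20 f(7,5)=7 f(7,7)=1
t=8: f(8,0)=42 f(8,2)=48 f(8,4)=27 f(8,6)=8 f(8,8)=1
t=9: f(9,-1)=42 f(9,1)=90 f(9,3)=75 f(9,5)=35 f(9,7)=9 f(9,9)=1
t=10: f(10,0)=132 f(10,2)=165 f(10,4)=110 f(10,6)=44 f(10,8)=10 f(10,10)=1
t=11: f(11,-1)=132 f(11,1)=297 f(11,3)=275 f(11,5)=154 f(11,7)=54 f(11,9)=11 f(11,11)=1
t=12: f(12,0)=429 f(12,2)=572 f(12,4)=429 f(12,6)=208 f(12,8)=65 f(12,10)=12 f(12,12)=1
Σ_s f(12,s) = 1716
P = 1716/4096 = 429/1024

Answer: 429/1024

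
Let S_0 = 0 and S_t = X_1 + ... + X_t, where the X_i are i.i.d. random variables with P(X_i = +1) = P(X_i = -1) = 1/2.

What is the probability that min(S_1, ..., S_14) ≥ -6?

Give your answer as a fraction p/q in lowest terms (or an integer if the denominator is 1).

Answer: 3861/4096

Derivation:
Let f(t,s) = #length-t paths at position s with S_1..S_t all ≥ -6.
f(t,s) = f(t-1,s-1) + f(t-1,s+1) for s ≥ -6; f(t,s) = 0 for s < -6.
t=0: f(0,0)=1
t=1: f(1,-1)=1 f(1,1)=1
t=2: f(2,-2)=1 f(2,0)=2 f(2,2)=1
t=3: f(3,-3)=1 f(3,-1)=3 f(3,1)=3 f(3,3)=1
t=4: f(4,-4)=1 f(4,-2)=4 f(4,0)=6 f(4,2)=4 f(4,4)=1
t=5: f(5,-5)=1 f(5,-3)=5 f(5,-1)=10 f(5,1)=10 f(5,3)=5 f(5,5)=1
t=6: f(6,-6)=1 f(6,-4)=6 f(6,-2)=15 f(6,0)=20 f(6,2)=15 f(6,4)=6 f(6,6)=1
t=7: f(7,-5)=7 f(7,-3)=21 f(7,-1)=35 f(7,1)=35 f(7,3)=21 f(7,5)=7 f(7,7)=1
t=8: f(8,-6)=7 f(8,-4)=28 f(8,-2)=56 f(8,0)=70 f(8,2)=56 f(8,4)=28 f(8,6)=8 f(8,8)=1
t=9: f(9,-5)=35 f(9,-3)=84 f(9,-1)=126 f(9,1)=126 f(9,3)=84 f(9,5)=36 f(9,7)=9 f(9,9)=1
t=10: f(10,-6)=35 f(10,-4)=119 f(10,-2)=210 f(10,0)=252 f(10,2)=210 f(10,4)=120 f(10,6)=45 f(10,8)=10 f(10,10)=1
t=11: f(11,-5)=154 f(11,-3)=329 f(11,-1)=462 f(11,1)=462 f(11,3)=330 f(11,5)=165 f(11,7)=55 f(11,9)=11 f(11,11)=1
t=12: f(12,-6)=154 f(12,-4)=483 f(12,-2)=791 f(12,0)=924 f(12,2)=792 f(12,4)=495 f(12,6)=220 f(12,8)=66 f(12,10)=12 f(12,12)=1
t=13: f(13,-5)=637 f(13,-3)=1274 f(13,-1)=1715 f(13,1)=1716 f(13,3)=1287 f(13,5)=715 f(13,7)=286 f(13,9)=78 f(13,11)=13 f(13,13)=1
t=14: f(14,-6)=637 f(14,-4)=1911 f(14,-2)=2989 f(14,0)=3431 f(14,2)=3003 f(14,4)=2002 f(14,6)=1001 f(14,8)=364 f(14,10)=91 f(14,12)=14 f(14,14)=1
Σ_s f(14,s) = 15444
P = 15444/16384 = 3861/4096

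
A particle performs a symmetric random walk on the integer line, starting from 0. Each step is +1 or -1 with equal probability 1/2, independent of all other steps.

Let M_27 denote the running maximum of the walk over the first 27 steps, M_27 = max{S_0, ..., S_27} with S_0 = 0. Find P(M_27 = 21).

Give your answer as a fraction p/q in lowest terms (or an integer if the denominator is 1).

Answer: 2925/134217728

Derivation:
Let M_27 = max(S_0,...,S_27). Use the reflection principle: for j ≥ 1, #{paths with M_27 ≥ j} = #{S_27 ≥ j} + #{S_27 ≥ j+1}.
By reflection, #{M_27 ≥ 21} = #{S_27 ≥ 21} + #{S_27 ≥ 22} = 3304 + 379 = 3683.
#{M_27 ≥ 22} = #{S_27 ≥ 22} + #{S_27 ≥ 23} = 379 + 379 = 758.
#{M_27 = 21} = 3683 - 758 = 2925.
P(M_27 = 21) = 2925/134217728 = 2925/134217728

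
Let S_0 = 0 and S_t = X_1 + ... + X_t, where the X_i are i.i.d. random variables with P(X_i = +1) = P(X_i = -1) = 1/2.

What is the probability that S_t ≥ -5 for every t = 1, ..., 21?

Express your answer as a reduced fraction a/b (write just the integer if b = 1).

Let f(t,s) = #length-t paths at position s with S_1..S_t all ≥ -5.
f(t,s) = f(t-1,s-1) + f(t-1,s+1) for s ≥ -5; f(t,s) = 0 for s < -5.
t=0: f(0,0)=1
t=1: f(1,-1)=1 f(1,1)=1
t=2: f(2,-2)=1 f(2,0)=2 f(2,2)=1
t=3: f(3,-3)=1 f(3,-1)=3 f(3,1)=3 f(3,3)=1
t=4: f(4,-4)=1 f(4,-2)=4 f(4,0)=6 f(4,2)=4 f(4,4)=1
t=5: f(5,-5)=1 f(5,-3)=5 f(5,-1)=10 f(5,1)=10 f(5,3)=5 f(5,5)=1
t=6: f(6,-4)=6 f(6,-2)=15 f(6,0)=20 f(6,2)=15 f(6,4)=6 f(6,6)=1
t=7: f(7,-5)=6 f(7,-3)=21 f(7,-1)=35 f(7,1)=35 f(7,3)=21 f(7,5)=7 f(7,7)=1
t=8: f(8,-4)=27 f(8,-2)=56 f(8,0)=70 f(8,2)=56 f(8,4)=28 f(8,6)=8 f(8,8)=1
t=9: f(9,-5)=27 f(9,-3)=83 f(9,-1)=126 f(9,1)=126 f(9,3)=84 f(9,5)=36 f(9,7)=9 f(9,9)=1
t=10: f(10,-4)=110 f(10,-2)=209 f(10,0)=252 f(10,2)=210 f(10,4)=120 f(10,6)=45 f(10,8)=10 f(10,10)=1
t=11: f(11,-5)=110 f(11,-3)=319 f(11,-1)=461 f(11,1)=462 f(11,3)=330 f(11,5)=165 f(11,7)=55 f(11,9)=11 f(11,11)=1
t=12: f(12,-4)=429 f(12,-2)=780 f(12,0)=923 f(12,2)=792 f(12,4)=495 f(12,6)=220 f(12,8)=66 f(12,10)=12 f(12,12)=1
t=13: f(13,-5)=429 f(13,-3)=1209 f(13,-1)=1703 f(13,1)=1715 f(13,3)=1287 f(13,5)=715 f(13,7)=286 f(13,9)=78 f(13,11)=13 f(13,13)=1
t=14: f(14,-4)=1638 f(14,-2)=2912 f(14,0)=3418 f(14,2)=3002 f(14,4)=2002 f(14,6)=1001 f(14,8)=364 f(14,10)=91 f(14,12)=14 f(14,14)=1
t=15: f(15,-5)=1638 f(15,-3)=4550 f(15,-1)=6330 f(15,1)=6420 f(15,3)=5004 f(15,5)=3003 f(15,7)=1365 f(15,9)=455 f(15,11)=105 f(15,13)=15 f(15,15)=1
t=16: f(16,-4)=6188 f(16,-2)=10880 f(16,0)=12750 f(16,2)=11424 f(16,4)=8007 f(16,6)=4368 f(16,8)=1820 f(16,10)=560 f(16,12)=120 f(16,14)=16 f(16,16)=1
t=17: f(17,-5)=6188 f(17,-3)=17068 f(17,-1)=23630 f(17,1)=24174 f(17,3)=19431 f(17,5)=12375 f(17,7)=6188 f(17,9)=2380 f(17,11)=680 f(17,13)=136 f(17,15)=17 f(17,17)=1
t=18: f(18,-4)=23256 f(18,-2)=40698 f(18,0)=47804 f(18,2)=43605 f(18,4)=31806 f(18,6)=18563 f(18,8)=8568 f(18,10)=3060 f(18,12)=816 f(18,14)=153 f(18,16)=18 f(18,18)=1
t=19: f(19,-5)=23256 f(19,-3)=63954 f(19,-1)=88502 f(19,1)=91409 f(19,3)=75411 f(19,5)=50369 f(19,7)=27131 f(19,9)=11628 f(19,11)=3876 f(19,13)=969 f(19,15)=171 f(19,17)=19 f(19,19)=1
t=20: f(20,-4)=87210 f(20,-2)=152456 f(20,0)=179911 f(20,2)=166820 f(20,4)=125780 f(20,6)=77500 f(20,8)=38759 f(20,10)=15504 f(20,12)=4845 f(20,14)=1140 f(20,16)=190 f(20,18)=20 f(20,20)=1
t=21: f(21,-5)=87210 f(21,-3)=239666 f(21,-1)=332367 f(21,1)=346731 f(21,3)=292600 f(21,5)=203280 f(21,7)=116259 f(21,9)=54263 f(21,11)=20349 f(21,13)=5985 f(21,15)=1330 f(21,17)=210 f(21,19)=21 f(21,21)=1
Σ_s f(21,s) = 1700272
P = 1700272/2097152 = 106267/131072

Answer: 106267/131072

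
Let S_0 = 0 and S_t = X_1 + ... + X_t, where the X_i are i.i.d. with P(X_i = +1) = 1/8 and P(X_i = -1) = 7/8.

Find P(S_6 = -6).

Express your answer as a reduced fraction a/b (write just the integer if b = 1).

Answer: 117649/262144

Derivation:
To reach position -6 after 6 steps: need 0 steps of +1 and 6 steps of -1.
Number of such sequences: C(6,0) = 1
Each has probability (1/8)^0 · (7/8)^6 = 117649/262144
P = 1 · 117649/262144 = 117649/262144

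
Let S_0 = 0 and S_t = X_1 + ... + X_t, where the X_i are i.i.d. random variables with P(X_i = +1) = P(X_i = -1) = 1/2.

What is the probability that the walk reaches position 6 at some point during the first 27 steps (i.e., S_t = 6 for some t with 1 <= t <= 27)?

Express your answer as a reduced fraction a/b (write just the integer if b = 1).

Count via complement. Let g(t,s) = #length-t paths at position s with S_1..S_t all ≠ 6.
g(t,s) = g(t-1,s-1) + g(t-1,s+1) for s ≠ 6; g(t,6) = 0.
t=0: g(0,0)=1
t=1: g(1,-1)=1 g(1,1)=1
t=2: g(2,-2)=1 g(2,0)=2 g(2,2)=1
t=3: g(3,-3)=1 g(3,-1)=3 g(3,1)=3 g(3,3)=1
t=4: g(4,-4)=1 g(4,-2)=4 g(4,0)=6 g(4,2)=4 g(4,4)=1
t=5: g(5,-5)=1 g(5,-3)=5 g(5,-1)=10 g(5,1)=10 g(5,3)=5 g(5,5)=1
t=6: g(6,-6)=1 g(6,-4)=6 g(6,-2)=15 g(6,0)=20 g(6,2)=15 g(6,4)=6
t=7: g(7,-7)=1 g(7,-5)=7 g(7,-3)=21 g(7,-1)=35 g(7,1)=35 g(7,3)=21 g(7,5)=6
t=8: g(8,-8)=1 g(8,-6)=8 g(8,-4)=28 g(8,-2)=56 g(8,0)=70 g(8,2)=56 g(8,4)=27
t=9: g(9,-9)=1 g(9,-7)=9 g(9,-5)=36 g(9,-3)=84 g(9,-1)=126 g(9,1)=126 g(9,3)=83 g(9,5)=27
t=10: g(10,-10)=1 g(10,-8)=10 g(10,-6)=45 g(10,-4)=120 g(10,-2)=210 g(10,0)=252 g(10,2)=209 g(10,4)=110
t=11: g(11,-11)=1 g(11,-9)=11 g(11,-7)=55 g(11,-5)=165 g(11,-3)=330 g(11,-1)=462 g(11,1)=461 g(11,3)=319 g(11,5)=110
t=12: g(12,-12)=1 g(12,-10)=12 g(12,-8)=66 g(12,-6)=220 g(12,-4)=495 g(12,-2)=792 g(12,0)=923 g(12,2)=780 g(12,4)=429
t=13: g(13,-13)=1 g(13,-11)=13 g(13,-9)=78 g(13,-7)=286 g(13,-5)=715 g(13,-3)=1287 g(13,-1)=1715 g(13,1)=1703 g(13,3)=1209 g(13,5)=429
t=14: g(14,-14)=1 g(14,-12)=14 g(14,-10)=91 g(14,-8)=364 g(14,-6)=1001 g(14,-4)=2002 g(14,-2)=3002 g(14,0)=3418 g(14,2)=2912 g(14,4)=1638
t=15: g(15,-15)=1 g(15,-13)=15 g(15,-11)=105 g(15,-9)=455 g(15,-7)=1365 g(15,-5)=3003 g(15,-3)=5004 g(15,-1)=6420 g(15,1)=6330 g(15,3)=4550 g(15,5)=1638
t=16: g(16,-16)=1 g(16,-14)=16 g(16,-12)=120 g(16,-10)=560 g(16,-8)=1820 g(16,-6)=4368 g(16,-4)=8007 g(16,-2)=11424 g(16,0)=12750 g(16,2)=10880 g(16,4)=6188
t=17: g(17,-17)=1 g(17,-15)=17 g(17,-13)=136 g(17,-11)=680 g(17,-9)=2380 g(17,-7)=6188 g(17,-5)=12375 g(17,-3)=19431 g(17,-1)=24174 g(17,1)=23630 g(17,3)=17068 g(17,5)=6188
t=18: g(18,-18)=1 g(18,-16)=18 g(18,-14)=153 g(18,-12)=816 g(18,-10)=3060 g(18,-8)=8568 g(18,-6)=18563 g(18,-4)=31806 g(18,-2)=43605 g(18,0)=47804 g(18,2)=40698 g(18,4)=23256
t=19: g(19,-19)=1 g(19,-17)=19 g(19,-15)=171 g(19,-13)=969 g(19,-11)=3876 g(19,-9)=11628 g(19,-7)=27131 g(19,-5)=50369 g(19,-3)=75411 g(19,-1)=91409 g(19,1)=88502 g(19,3)=63954 g(19,5)=23256
t=20: g(20,-20)=1 g(20,-18)=20 g(20,-16)=190 g(20,-14)=1140 g(20,-12)=4845 g(20,-10)=15504 g(20,-8)=38759 g(20,-6)=77500 g(20,-4)=125780 g(20,-2)=166820 g(20,0)=179911 g(20,2)=152456 g(20,4)=87210
t=21: g(21,-21)=1 g(21,-19)=21 g(21,-17)=210 g(21,-15)=1330 g(21,-13)=5985 g(21,-11)=20349 g(21,-9)=54263 g(21,-7)=116259 g(21,-5)=203280 g(21,-3)=292600 g(21,-1)=346731 g(21,1)=332367 g(21,3)=239666 g(21,5)=87210
t=22: g(22,-22)=1 g(22,-20)=22 g(22,-18)=231 g(22,-16)=1540 g(22,-14)=7315 g(22,-12)=26334 g(22,-10)=74612 g(22,-8)=170522 g(22,-6)=319539 g(22,-4)=495880 g(22,-2)=639331 g(22,0)=679098 g(22,2)=572033 g(22,4)=326876
t=23: g(23,-23)=1 g(23,-21)=23 g(23,-19)=253 g(23,-17)=1771 g(23,-15)=8855 g(23,-13)=33649 g(23,-11)=100946 g(23,-9)=245134 g(23,-7)=490061 g(23,-5)=815419 g(23,-3)=1135211 g(23,-1)=1318429 g(23,1)=1251131 g(23,3)=898909 g(23,5)=326876
t=24: g(24,-24)=1 g(24,-22)=24 g(24,-20)=276 g(24,-18)=2024 g(24,-16)=10626 g(24,-14)=42504 g(24,-12)=134595 g(24,-10)=346080 g(24,-8)=735195 g(24,-6)=1305480 g(24,-4)=1950630 g(24,-2)=2453640 g(24,0)=2569560 g(24,2)=2150040 g(24,4)=1225785
t=25: g(25,-25)=1 g(25,-23)=25 g(25,-21)=300 g(25,-19)=2300 g(25,-17)=12650 g(25,-15)=53130 g(25,-13)=177099 g(25,-11)=480675 g(25,-9)=1081275 g(25,-7)=2040675 g(25,-5)=3256110 g(25,-3)=4404270 g(25,-1)=5023200 g(25,1)=4719600 g(25,3)=3375825 g(25,5)=1225785
t=26: g(26,-26)=1 g(26,-24)=26 g(26,-22)=325 g(26,-20)=2600 g(26,-18)=14950 g(26,-16)=65780 g(26,-14)=230229 g(26,-12)=657774 g(26,-10)=1561950 g(26,-8)=3121950 g(26,-6)=5296785 g(26,-4)=7660380 g(26,-2)=9427470 g(26,0)=9742800 g(26,2)=8095425 g(26,4)=4601610
t=27: g(27,-27)=1 g(27,-25)=27 g(27,-23)=351 g(27,-21)=2925 g(27,-19)=17550 g(27,-17)=80730 g(27,-15)=296009 g(27,-13)=888003 g(27,-11)=2219724 g(27,-9)=4683900 g(27,-7)=8418735 g(27,-5)=12957165 g(27,-3)=17087850 g(27,-1)=19170270 g(27,1)=17838225 g(27,3)=12697035 g(27,5)=4601610
Paths never hitting 6: Σ_s g(27,s) = 100960110
Paths hitting 6: 2^27 - 100960110 = 33257618
P = 33257618/134217728 = 16628809/67108864

Answer: 16628809/67108864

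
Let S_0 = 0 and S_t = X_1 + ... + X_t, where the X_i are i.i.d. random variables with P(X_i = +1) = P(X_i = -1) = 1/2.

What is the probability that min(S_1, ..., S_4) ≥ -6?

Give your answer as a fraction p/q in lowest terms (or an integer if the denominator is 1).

Let f(t,s) = #length-t paths at position s with S_1..S_t all ≥ -6.
f(t,s) = f(t-1,s-1) + f(t-1,s+1) for s ≥ -6; f(t,s) = 0 for s < -6.
t=0: f(0,0)=1
t=1: f(1,-1)=1 f(1,1)=1
t=2: f(2,-2)=1 f(2,0)=2 f(2,2)=1
t=3: f(3,-3)=1 f(3,-1)=3 f(3,1)=3 f(3,3)=1
t=4: f(4,-4)=1 f(4,-2)=4 f(4,0)=6 f(4,2)=4 f(4,4)=1
Σ_s f(4,s) = 16
P = 16/16 = 1

Answer: 1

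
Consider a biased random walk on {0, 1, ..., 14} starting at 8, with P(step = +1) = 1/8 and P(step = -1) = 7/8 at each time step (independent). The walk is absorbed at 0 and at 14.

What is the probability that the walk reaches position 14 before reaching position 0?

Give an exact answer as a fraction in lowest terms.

Answer: 120100/14129647351

Derivation:
Biased walk: p = 1/8, q = 7/8, r = q/p = 7
Gambler's ruin: P(hit 14 before 0 | start at 8) = (1 - r^a)/(1 - r^N)
r^8 = 5764801; r^14 = 678223072849
P = (1 - 5764801) / (1 - 678223072849) = -5764800 / -678223072848 = 120100/14129647351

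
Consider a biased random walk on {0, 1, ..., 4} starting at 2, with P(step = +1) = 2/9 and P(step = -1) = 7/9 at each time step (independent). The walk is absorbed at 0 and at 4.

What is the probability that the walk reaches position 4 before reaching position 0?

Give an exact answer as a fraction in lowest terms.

Biased walk: p = 2/9, q = 7/9, r = q/p = 7/2
Gambler's ruin: P(hit 4 before 0 | start at 2) = (1 - r^a)/(1 - r^N)
r^2 = 49/4; r^4 = 2401/16
P = (1 - 49/4) / (1 - 2401/16) = -45/4 / -2385/16 = 4/53

Answer: 4/53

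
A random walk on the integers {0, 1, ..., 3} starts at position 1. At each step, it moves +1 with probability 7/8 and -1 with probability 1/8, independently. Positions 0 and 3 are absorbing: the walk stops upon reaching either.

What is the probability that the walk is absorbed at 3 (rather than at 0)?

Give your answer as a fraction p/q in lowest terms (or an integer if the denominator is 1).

Answer: 49/57

Derivation:
Biased walk: p = 7/8, q = 1/8, r = q/p = 1/7
Gambler's ruin: P(hit 3 before 0 | start at 1) = (1 - r^a)/(1 - r^N)
r^1 = 1/7; r^3 = 1/343
P = (1 - 1/7) / (1 - 1/343) = 6/7 / 342/343 = 49/57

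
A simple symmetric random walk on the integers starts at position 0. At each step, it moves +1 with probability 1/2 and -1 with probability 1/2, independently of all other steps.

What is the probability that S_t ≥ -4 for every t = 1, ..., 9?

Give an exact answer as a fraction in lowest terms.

Answer: 57/64

Derivation:
Let f(t,s) = #length-t paths at position s with S_1..S_t all ≥ -4.
f(t,s) = f(t-1,s-1) + f(t-1,s+1) for s ≥ -4; f(t,s) = 0 for s < -4.
t=0: f(0,0)=1
t=1: f(1,-1)=1 f(1,1)=1
t=2: f(2,-2)=1 f(2,0)=2 f(2,2)=1
t=3: f(3,-3)=1 f(3,-1)=3 f(3,1)=3 f(3,3)=1
t=4: f(4,-4)=1 f(4,-2)=4 f(4,0)=6 f(4,2)=4 f(4,4)=1
t=5: f(5,-3)=5 f(5,-1)=10 f(5,1)=10 f(5,3)=5 f(5,5)=1
t=6: f(6,-4)=5 f(6,-2)=15 f(6,0)=20 f(6,2)=15 f(6,4)=6 f(6,6)=1
t=7: f(7,-3)=20 f(7,-1)=35 f(7,1)=35 f(7,3)=21 f(7,5)=7 f(7,7)=1
t=8: f(8,-4)=20 f(8,-2)=55 f(8,0)=70 f(8,2)=56 f(8,4)=28 f(8,6)=8 f(8,8)=1
t=9: f(9,-3)=75 f(9,-1)=125 f(9,1)=126 f(9,3)=84 f(9,5)=36 f(9,7)=9 f(9,9)=1
Σ_s f(9,s) = 456
P = 456/512 = 57/64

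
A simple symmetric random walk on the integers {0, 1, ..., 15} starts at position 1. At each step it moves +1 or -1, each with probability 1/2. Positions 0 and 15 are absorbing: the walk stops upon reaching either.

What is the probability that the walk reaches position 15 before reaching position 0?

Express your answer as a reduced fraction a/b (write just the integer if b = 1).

Symmetric walk (p = 1/2): the harmonic-function argument gives P(hit 15 before 0 | start at 1) = a/N.
P = 1/15 = 1/15

Answer: 1/15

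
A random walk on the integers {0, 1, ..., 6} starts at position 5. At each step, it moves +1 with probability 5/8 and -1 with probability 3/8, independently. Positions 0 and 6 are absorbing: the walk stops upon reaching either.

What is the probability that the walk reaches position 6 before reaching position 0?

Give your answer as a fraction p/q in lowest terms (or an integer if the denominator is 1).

Answer: 7205/7448

Derivation:
Biased walk: p = 5/8, q = 3/8, r = q/p = 3/5
Gambler's ruin: P(hit 6 before 0 | start at 5) = (1 - r^a)/(1 - r^N)
r^5 = 243/3125; r^6 = 729/15625
P = (1 - 243/3125) / (1 - 729/15625) = 2882/3125 / 14896/15625 = 7205/7448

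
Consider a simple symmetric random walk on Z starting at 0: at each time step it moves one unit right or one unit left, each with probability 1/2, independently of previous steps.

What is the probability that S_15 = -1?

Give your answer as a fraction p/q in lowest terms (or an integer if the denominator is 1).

To reach position -1 after 15 steps: need 7 steps of +1 and 8 of -1.
Favorable paths: C(15,7) = 6435
Total paths: 2^15 = 32768
P = 6435/32768 = 6435/32768

Answer: 6435/32768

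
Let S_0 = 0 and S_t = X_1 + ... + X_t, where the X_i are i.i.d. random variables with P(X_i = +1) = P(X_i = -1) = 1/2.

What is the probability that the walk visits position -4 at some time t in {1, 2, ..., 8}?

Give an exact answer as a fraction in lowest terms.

Count via complement. Let g(t,s) = #length-t paths at position s with S_1..S_t all ≠ -4.
g(t,s) = g(t-1,s-1) + g(t-1,s+1) for s ≠ -4; g(t,-4) = 0.
t=0: g(0,0)=1
t=1: g(1,-1)=1 g(1,1)=1
t=2: g(2,-2)=1 g(2,0)=2 g(2,2)=1
t=3: g(3,-3)=1 g(3,-1)=3 g(3,1)=3 g(3,3)=1
t=4: g(4,-2)=4 g(4,0)=6 g(4,2)=4 g(4,4)=1
t=5: g(5,-3)=4 g(5,-1)=10 g(5,1)=10 g(5,3)=5 g(5,5)=1
t=6: g(6,-2)=14 g(6,0)=20 g(6,2)=15 g(6,4)=6 g(6,6)=1
t=7: g(7,-3)=14 g(7,-1)=34 g(7,1)=35 g(7,3)=21 g(7,5)=7 g(7,7)=1
t=8: g(8,-2)=48 g(8,0)=69 g(8,2)=56 g(8,4)=28 g(8,6)=8 g(8,8)=1
Paths never hitting -4: Σ_s g(8,s) = 210
Paths hitting -4: 2^8 - 210 = 46
P = 46/256 = 23/128

Answer: 23/128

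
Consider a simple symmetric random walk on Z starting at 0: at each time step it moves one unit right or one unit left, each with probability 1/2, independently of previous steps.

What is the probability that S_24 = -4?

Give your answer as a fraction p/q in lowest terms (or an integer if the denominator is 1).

Answer: 245157/2097152

Derivation:
To reach position -4 after 24 steps: need 10 steps of +1 and 14 of -1.
Favorable paths: C(24,10) = 1961256
Total paths: 2^24 = 16777216
P = 1961256/16777216 = 245157/2097152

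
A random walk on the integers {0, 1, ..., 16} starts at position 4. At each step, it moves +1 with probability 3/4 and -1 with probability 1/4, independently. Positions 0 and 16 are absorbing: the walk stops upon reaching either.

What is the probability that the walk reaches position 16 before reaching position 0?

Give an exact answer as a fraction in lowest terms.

Biased walk: p = 3/4, q = 1/4, r = q/p = 1/3
Gambler's ruin: P(hit 16 before 0 | start at 4) = (1 - r^a)/(1 - r^N)
r^4 = 1/81; r^16 = 1/43046721
P = (1 - 1/81) / (1 - 1/43046721) = 80/81 / 43046720/43046721 = 531441/538084

Answer: 531441/538084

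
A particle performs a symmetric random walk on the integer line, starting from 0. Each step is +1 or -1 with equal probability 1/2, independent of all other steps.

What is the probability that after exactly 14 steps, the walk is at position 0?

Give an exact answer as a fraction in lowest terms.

Answer: 429/2048

Derivation:
To return to 0 after 14 steps: need exactly 7 steps of +1 and 7 of -1.
Favorable paths: C(14,7) = 3432
Total paths: 2^14 = 16384
P = 3432/16384 = 429/2048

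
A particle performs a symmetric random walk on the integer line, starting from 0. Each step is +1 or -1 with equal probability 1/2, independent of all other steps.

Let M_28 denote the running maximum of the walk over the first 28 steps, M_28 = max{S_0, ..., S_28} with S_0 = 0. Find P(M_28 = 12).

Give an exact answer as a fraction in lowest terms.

Answer: 3108105/268435456

Derivation:
Let M_28 = max(S_0,...,S_28). Use the reflection principle: for j ≥ 1, #{paths with M_28 ≥ j} = #{S_28 ≥ j} + #{S_28 ≥ j+1}.
By reflection, #{M_28 ≥ 12} = #{S_28 ≥ 12} + #{S_28 ≥ 13} = 4791323 + 1683218 = 6474541.
#{M_28 ≥ 13} = #{S_28 ≥ 13} + #{S_28 ≥ 14} = 1683218 + 1683218 = 3366436.
#{M_28 = 12} = 6474541 - 3366436 = 3108105.
P(M_28 = 12) = 3108105/268435456 = 3108105/268435456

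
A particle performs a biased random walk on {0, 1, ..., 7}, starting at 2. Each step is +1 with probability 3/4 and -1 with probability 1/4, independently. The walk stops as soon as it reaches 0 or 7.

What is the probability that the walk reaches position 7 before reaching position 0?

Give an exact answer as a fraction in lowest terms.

Biased walk: p = 3/4, q = 1/4, r = q/p = 1/3
Gambler's ruin: P(hit 7 before 0 | start at 2) = (1 - r^a)/(1 - r^N)
r^2 = 1/9; r^7 = 1/2187
P = (1 - 1/9) / (1 - 1/2187) = 8/9 / 2186/2187 = 972/1093

Answer: 972/1093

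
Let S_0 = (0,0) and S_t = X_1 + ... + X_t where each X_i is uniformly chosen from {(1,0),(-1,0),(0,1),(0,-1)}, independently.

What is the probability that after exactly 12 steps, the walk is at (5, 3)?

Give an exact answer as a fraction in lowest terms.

Let h be the number of horizontal steps (so 12-h are vertical). To end at (5,3) need (h+5)/2 right-steps and ((12-h)+3)/2 up-steps.
Sum over h with 5 ≤ h ≤ 9, h ≡ 1 (mod 2), 12-h ≡ 1 (mod 2):
h=5: C(12,5)·C(5,5)·C(7,5) = 792·1·21 = 16632
h=7: C(12,7)·C(7,6)·C(5,4) = 792·7·5 = 27720
h=9: C(12,9)·C(9,7)·C(3,3) = 220·36·1 = 7920
Total favorable: 52272
Total paths: 4^12 = 16777216
P = 52272/16777216 = 3267/1048576

Answer: 3267/1048576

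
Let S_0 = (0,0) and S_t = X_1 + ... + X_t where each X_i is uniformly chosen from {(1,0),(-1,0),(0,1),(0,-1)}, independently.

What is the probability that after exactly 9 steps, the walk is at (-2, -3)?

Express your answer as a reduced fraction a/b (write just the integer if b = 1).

Let h be the number of horizontal steps (so 9-h are vertical). To end at (-2,-3) need (h-2)/2 right-steps and ((9-h)-3)/2 up-steps.
Sum over h with 2 ≤ h ≤ 6, h ≡ 0 (mod 2), 9-h ≡ 1 (mod 2):
h=2: C(9,2)·C(2,0)·C(7,2) = 36·1·21 = 756
h=4: C(9,4)·C(4,1)·C(5,1) = 126·4·5 = 2520
h=6: C(9,6)·C(6,2)·C(3,0) = 84·15·1 = 1260
Total favorable: 4536
Total paths: 4^9 = 262144
P = 4536/262144 = 567/32768

Answer: 567/32768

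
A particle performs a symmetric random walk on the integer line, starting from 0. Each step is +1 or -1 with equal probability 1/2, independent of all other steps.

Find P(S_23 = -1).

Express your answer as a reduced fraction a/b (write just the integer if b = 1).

Answer: 676039/4194304

Derivation:
To reach position -1 after 23 steps: need 11 steps of +1 and 12 of -1.
Favorable paths: C(23,11) = 1352078
Total paths: 2^23 = 8388608
P = 1352078/8388608 = 676039/4194304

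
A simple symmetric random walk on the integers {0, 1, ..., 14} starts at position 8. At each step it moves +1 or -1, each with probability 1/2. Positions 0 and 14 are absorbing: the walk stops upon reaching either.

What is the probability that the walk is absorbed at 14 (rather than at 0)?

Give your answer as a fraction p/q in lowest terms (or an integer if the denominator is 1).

Symmetric walk (p = 1/2): the harmonic-function argument gives P(hit 14 before 0 | start at 8) = a/N.
P = 8/14 = 4/7

Answer: 4/7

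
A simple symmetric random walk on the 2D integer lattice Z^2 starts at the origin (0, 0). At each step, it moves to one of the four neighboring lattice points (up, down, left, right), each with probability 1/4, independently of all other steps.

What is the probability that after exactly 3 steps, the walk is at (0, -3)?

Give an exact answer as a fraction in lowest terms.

Answer: 1/64

Derivation:
Let h be the number of horizontal steps (so 3-h are vertical). To end at (0,-3) need (h+0)/2 right-steps and ((3-h)-3)/2 up-steps.
Sum over h with 0 ≤ h ≤ 0, h ≡ 0 (mod 2), 3-h ≡ 1 (mod 2):
h=0: C(3,0)·C(0,0)·C(3,0) = 1·1·1 = 1
Total favorable: 1
Total paths: 4^3 = 64
P = 1/64 = 1/64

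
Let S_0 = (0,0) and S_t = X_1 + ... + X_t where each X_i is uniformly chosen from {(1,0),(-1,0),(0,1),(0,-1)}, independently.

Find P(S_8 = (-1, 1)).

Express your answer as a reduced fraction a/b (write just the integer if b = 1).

Let h be the number of horizontal steps (so 8-h are vertical). To end at (-1,1) need (h-1)/2 right-steps and ((8-h)+1)/2 up-steps.
Sum over h with 1 ≤ h ≤ 7, h ≡ 1 (mod 2), 8-h ≡ 1 (mod 2):
h=1: C(8,1)·C(1,0)·C(7,4) = 8·1·35 = 280
h=3: C(8,3)·C(3,1)·C(5,3) = 56·3·10 = 1680
h=5: C(8,5)·C(5,2)·C(3,2) = 56·10·3 = 1680
h=7: C(8,7)·C(7,3)·C(1,1) = 8·35·1 = 280
Total favorable: 3920
Total paths: 4^8 = 65536
P = 3920/65536 = 245/4096

Answer: 245/4096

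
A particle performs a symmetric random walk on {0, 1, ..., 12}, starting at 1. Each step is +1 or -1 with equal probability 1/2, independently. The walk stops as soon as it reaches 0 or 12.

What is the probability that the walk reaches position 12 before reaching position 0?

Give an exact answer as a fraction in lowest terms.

Symmetric walk (p = 1/2): the harmonic-function argument gives P(hit 12 before 0 | start at 1) = a/N.
P = 1/12 = 1/12

Answer: 1/12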